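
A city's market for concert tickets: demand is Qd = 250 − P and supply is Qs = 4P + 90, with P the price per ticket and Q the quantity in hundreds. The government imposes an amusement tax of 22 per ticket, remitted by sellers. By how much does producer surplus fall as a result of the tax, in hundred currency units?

Before the tax: set 250 − P = 4P + 90 → P* = 32, Q* = 218.
With the tax collected from sellers, supply shifts: Qs = 4(P − 22) + 90.
New equilibrium: consumers pay 49.6, sellers receive 27.6, Q = 200.4. (Wedge: Pb − Ps = 22.)
ΔPS is the trapezoid between Q = 200.4 and Q = 218 of height 4.4: ½ · (218 + 200.4) · 4.4 = 920.48.

Producer surplus falls by 920.48 hundred.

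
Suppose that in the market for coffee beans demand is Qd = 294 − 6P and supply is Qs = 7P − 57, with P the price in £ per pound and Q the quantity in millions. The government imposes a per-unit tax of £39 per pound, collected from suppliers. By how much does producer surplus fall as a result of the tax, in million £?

Before the tax: set 294 − 6P = 7P − 57 → P* = £27, Q* = 132.
With the tax collected from suppliers, supply shifts: Qs = 7(P − 39) − 57.
Solving gives Q = 6 with buyers paying £48 and suppliers receiving £9 (the £39 wedge).
ΔPS is the trapezoid between Q = 6 and Q = 132 of height £18: ½ · (132 + 6) · 18 = £1242.

Producer surplus falls by £1242 million.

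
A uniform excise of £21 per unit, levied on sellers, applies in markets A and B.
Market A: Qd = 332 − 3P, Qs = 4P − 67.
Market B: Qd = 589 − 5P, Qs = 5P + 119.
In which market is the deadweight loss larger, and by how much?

Market B, by £173.25.

Market A: pre-tax P* = £57, Q* = 161; post-tax Q = 125; deadweight loss = £378.
Market B: pre-tax P* = £47, Q* = 354; post-tax Q = 301.5; deadweight loss = £551.25.
Difference: £378 vs £551.25 → market B is larger by £173.25.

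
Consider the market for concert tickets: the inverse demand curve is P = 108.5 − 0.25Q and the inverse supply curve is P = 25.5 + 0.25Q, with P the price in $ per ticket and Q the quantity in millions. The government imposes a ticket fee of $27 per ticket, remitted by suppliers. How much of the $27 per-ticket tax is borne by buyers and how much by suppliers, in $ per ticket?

Rewrite in direct form: Qd = 434 − 4P and Qs = 4P − 102.
Before the tax: set 434 − 4P = 4P − 102 → P* = $67, Q* = 166.
With the tax collected from suppliers, supply shifts: Qs = 4(P − 27) − 102.
New equilibrium: buyers pay $80.5, suppliers receive $53.5, Q = 112. (Wedge: Pb − Ps = 27.)
Burden on buyers: $13.5; on suppliers: $13.5. (They sum to $27.)
The less price-elastic side of the market bears the larger share of a per-unit tax.

Buyers bear $13.5 per ticket; suppliers bear $13.5 per ticket.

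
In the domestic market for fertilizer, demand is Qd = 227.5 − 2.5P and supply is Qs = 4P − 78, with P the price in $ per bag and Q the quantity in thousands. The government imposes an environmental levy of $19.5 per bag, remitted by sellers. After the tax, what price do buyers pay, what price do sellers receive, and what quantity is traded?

Before the tax: set 227.5 − 2.5P = 4P − 78 → P* = $47, Q* = 110.
With the tax collected from sellers, supply shifts: Qs = 4(P − 19.5) − 78.
New equilibrium: buyers pay $59, sellers receive $39.5, Q = 80. (Wedge: Pb − Ps = 19.5.)
The less price-elastic side of the market bears the larger share of a per-unit tax.

Buyers pay $59; sellers receive $39.5; quantity = 80.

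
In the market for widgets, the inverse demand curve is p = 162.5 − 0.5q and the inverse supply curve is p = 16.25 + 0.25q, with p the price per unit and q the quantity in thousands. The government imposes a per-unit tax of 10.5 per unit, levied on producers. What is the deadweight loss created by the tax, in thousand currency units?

Rewrite in direct form: qd = 325 − 2p and qs = 4p − 65.
Without the tax, 325 − 2p = 4p − 65 gives 6p = 390, so p* = 65 and q* = 195.
With the tax collected from producers, supply shifts: qs = 4(p − 10.5) − 65.
New equilibrium: buyers pay 72, producers receive 61.5, q = 181. (Wedge: pb − ps = 10.5.)
Quantity falls by |ΔQ| = |195 − 181| = 14.
DWL = ½ · t · |ΔQ| = ½ · 10.5 · 14 = 73.5.

Deadweight loss = 73.5 thousand.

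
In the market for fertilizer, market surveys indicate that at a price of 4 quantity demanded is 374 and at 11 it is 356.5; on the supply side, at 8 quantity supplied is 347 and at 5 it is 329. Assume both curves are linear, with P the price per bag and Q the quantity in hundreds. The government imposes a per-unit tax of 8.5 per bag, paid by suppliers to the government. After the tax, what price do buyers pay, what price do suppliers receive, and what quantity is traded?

Demand slope: (356.5 − 374)/(11 − 4) = -2.5, so Qd = 384 − 2.5P.
Supply slope: (329 − 347)/(5 − 8) = 6, so Qs = 6P + 299.
Without the tax, 384 − 2.5P = 6P + 299 gives 8.5P = 85, so P* = 10 and Q* = 359.
With the tax collected from suppliers, supply shifts: Qs = 6(P − 8.5) + 299.
Solving gives Q = 344 with buyers paying 16 and suppliers receiving 7.5 (the 8.5 wedge).
The less price-elastic side of the market bears the larger share of a per-unit tax.

Buyers pay 16; suppliers receive 7.5; quantity = 344.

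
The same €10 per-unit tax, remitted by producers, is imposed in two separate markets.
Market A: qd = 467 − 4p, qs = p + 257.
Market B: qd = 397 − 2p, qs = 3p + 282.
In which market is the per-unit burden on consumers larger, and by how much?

Market A: pre-tax p* = €42, q* = 299; post-tax q = 291; per-unit burden on consumers = €2.
Market B: pre-tax p* = €23, q* = 351; post-tax q = 339; per-unit burden on consumers = €6.
Difference: €2 vs €6 → market B is larger by €4.

Market B, by €4.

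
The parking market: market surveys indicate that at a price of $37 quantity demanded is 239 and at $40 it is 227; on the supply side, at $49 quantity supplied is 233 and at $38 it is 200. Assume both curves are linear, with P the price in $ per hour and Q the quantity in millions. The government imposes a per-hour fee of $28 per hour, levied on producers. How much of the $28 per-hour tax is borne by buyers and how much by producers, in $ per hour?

Buyers bear $12 per hour; producers bear $16 per hour.

Demand slope: (227 − 239)/(40 − 37) = -4, so Qd = 387 − 4P.
Supply slope: (200 − 233)/(38 − 49) = 3, so Qs = 3P + 86.
Without the tax, 387 − 4P = 3P + 86 gives 7P = 301, so P* = $43 and Q* = 215.
With the tax collected from producers, supply shifts: Qs = 3(P − 28) + 86.
Solving gives Q = 167 with buyers paying $55 and producers receiving $27 (the $28 wedge).
Burden on buyers: $12; on producers: $16. (They sum to $28.)
The less price-elastic side of the market bears the larger share of a per-unit tax.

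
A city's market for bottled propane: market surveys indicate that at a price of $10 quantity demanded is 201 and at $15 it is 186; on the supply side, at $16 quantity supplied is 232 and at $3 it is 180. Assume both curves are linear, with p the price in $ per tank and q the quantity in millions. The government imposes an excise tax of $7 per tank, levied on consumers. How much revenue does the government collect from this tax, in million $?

Demand slope: (186 − 201)/(15 − 10) = -3, so qd = 231 − 3p.
Supply slope: (180 − 232)/(3 − 16) = 4, so qs = 4p + 168.
Without the tax, 231 − 3p = 4p + 168 gives 7p = 63, so p* = $9 and q* = 204.
With the tax collected from consumers, demand (in seller-price terms) shifts: qd = 231 − 3(p + 7).
Solving gives q = 192 with consumers paying $13 and sellers receiving $6 (the $7 wedge).
Revenue = t · Q = 7 · 192 = $1344.

Tax revenue = $1344 million.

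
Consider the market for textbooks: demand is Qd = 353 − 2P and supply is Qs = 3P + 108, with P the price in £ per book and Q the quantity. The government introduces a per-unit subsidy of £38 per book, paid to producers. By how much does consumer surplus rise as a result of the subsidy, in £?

Without the subsidy, 353 − 2P = 3P + 108 gives 5P = 245, so P* = £49 and Q* = 255.
With a per-unit subsidy paid to producers, each receives P + 38 per unit sold, so supply becomes Qs = 3(P + 38) + 108.
Solving gives Q = 300.6 with buyers paying £26.2 and producers receiving £64.2 (the £38 wedge).
ΔCS is the trapezoid between Q = 300.6 and Q = 255 of height £22.8: ½ · (255 + 300.6) · 22.8 = £6333.84.

Consumer surplus rises by £6333.84.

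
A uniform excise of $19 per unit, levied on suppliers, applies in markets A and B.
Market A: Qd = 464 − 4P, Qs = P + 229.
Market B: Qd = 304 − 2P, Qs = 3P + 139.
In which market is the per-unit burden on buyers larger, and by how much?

Market B, by $7.6.

Market A: pre-tax P* = $47, Q* = 276; post-tax Q = 260.8; per-unit burden on buyers = $3.8.
Market B: pre-tax P* = $33, Q* = 238; post-tax Q = 215.2; per-unit burden on buyers = $11.4.
Difference: $3.8 vs $11.4 → market B is larger by $7.6.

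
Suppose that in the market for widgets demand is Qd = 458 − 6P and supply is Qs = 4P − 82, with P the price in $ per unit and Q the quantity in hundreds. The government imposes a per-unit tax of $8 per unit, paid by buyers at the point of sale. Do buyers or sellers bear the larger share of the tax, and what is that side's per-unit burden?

Sellers bear the larger share: $4.8 per unit.

Without the tax, 458 − 6P = 4P − 82 gives 10P = 540, so P* = $54 and Q* = 134.
With the tax collected from buyers, demand (in seller-price terms) shifts: Qd = 458 − 6(P + 8).
New equilibrium: buyers pay $57.2, sellers receive $49.2, Q = 114.8. (Wedge: Pb − Ps = 8.)
Per-unit burden: buyers $3.2, sellers $4.8.
Sellers take the larger share because supply is less price-elastic here (demand slope 6 vs supply slope 4).
The less price-elastic side of the market bears the larger share of a per-unit tax.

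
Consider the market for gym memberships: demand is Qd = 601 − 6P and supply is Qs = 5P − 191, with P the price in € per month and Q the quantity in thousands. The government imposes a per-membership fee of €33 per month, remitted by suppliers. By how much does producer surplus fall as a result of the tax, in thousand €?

Without the tax, 601 − 6P = 5P − 191 gives 11P = 792, so P* = €72 and Q* = 169.
With the tax collected from suppliers, supply shifts: Qs = 5(P − 33) − 191.
Solving gives Q = 79 with consumers paying €87 and suppliers receiving €54 (the €33 wedge).
ΔPS is the trapezoid between Q = 79 and Q = 169 of height €18: ½ · (169 + 79) · 18 = €2232.

Producer surplus falls by €2232 thousand.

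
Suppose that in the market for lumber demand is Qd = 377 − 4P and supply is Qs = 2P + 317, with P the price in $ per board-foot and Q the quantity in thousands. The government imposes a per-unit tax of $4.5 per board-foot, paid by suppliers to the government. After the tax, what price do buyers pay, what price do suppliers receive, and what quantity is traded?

Buyers pay $11.5; suppliers receive $7; quantity = 331.

Before the tax: set 377 − 4P = 2P + 317 → P* = $10, Q* = 337.
With the tax collected from suppliers, supply shifts: Qs = 2(P − 4.5) + 317.
New equilibrium: buyers pay $11.5, suppliers receive $7, Q = 331. (Wedge: Pb − Ps = 4.5.)
The less price-elastic side of the market bears the larger share of a per-unit tax.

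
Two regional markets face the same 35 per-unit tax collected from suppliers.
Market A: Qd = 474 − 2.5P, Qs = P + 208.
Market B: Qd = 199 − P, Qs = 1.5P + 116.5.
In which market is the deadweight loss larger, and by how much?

Market A: pre-tax P* = 76, Q* = 284; post-tax Q = 259; deadweight loss = 437.5.
Market B: pre-tax P* = 33, Q* = 166; post-tax Q = 145; deadweight loss = 367.5.
Difference: 437.5 vs 367.5 → market A is larger by 70.

Market A, by 70.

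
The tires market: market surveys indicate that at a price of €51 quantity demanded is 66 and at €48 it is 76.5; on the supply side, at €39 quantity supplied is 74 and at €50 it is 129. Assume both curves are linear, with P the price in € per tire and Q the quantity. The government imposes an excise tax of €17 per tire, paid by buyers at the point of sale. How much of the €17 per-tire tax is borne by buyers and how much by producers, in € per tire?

Buyers bear €10 per tire; producers bear €7 per tire.

Demand slope: (76.5 − 66)/(48 − 51) = -3.5, so Qd = 244.5 − 3.5P.
Supply slope: (129 − 74)/(50 − 39) = 5, so Qs = 5P − 121.
Before the tax: set 244.5 − 3.5P = 5P − 121 → P* = €43, Q* = 94.
With the tax collected from buyers, demand (in seller-price terms) shifts: Qd = 244.5 − 3.5(P + 17).
Solving gives Q = 59 with buyers paying €53 and producers receiving €36 (the €17 wedge).
Burden on buyers: €10; on producers: €7. (They sum to €17.)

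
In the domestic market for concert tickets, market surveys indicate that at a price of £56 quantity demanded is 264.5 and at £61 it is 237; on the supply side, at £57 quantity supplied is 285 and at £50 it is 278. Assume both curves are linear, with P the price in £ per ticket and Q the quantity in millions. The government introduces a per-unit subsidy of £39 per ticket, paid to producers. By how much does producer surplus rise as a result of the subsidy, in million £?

Producer surplus rises by £9817.5 million.

Demand slope: (237 − 264.5)/(61 − 56) = -5.5, so Qd = 572.5 − 5.5P.
Supply slope: (278 − 285)/(50 − 57) = 1, so Qs = P + 228.
Before the subsidy: set 572.5 − 5.5P = P + 228 → P* = £53, Q* = 281.
With a per-unit subsidy paid to producers, each receives P + 39 per unit sold, so supply becomes Qs = (P + 39) + 228.
Solving gives Q = 314 with consumers paying £47 and producers receiving £86 (the £39 wedge).
ΔPS is the trapezoid between Q = 314 and Q = 281 of height £33: ½ · (281 + 314) · 33 = £9817.5.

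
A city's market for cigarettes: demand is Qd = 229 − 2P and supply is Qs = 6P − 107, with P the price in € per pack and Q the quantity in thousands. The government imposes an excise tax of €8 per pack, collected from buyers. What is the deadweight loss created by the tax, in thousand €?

Without the tax, 229 − 2P = 6P − 107 gives 8P = 336, so P* = €42 and Q* = 145.
With the tax collected from buyers, demand (in seller-price terms) shifts: Qd = 229 − 2(P + 8).
New equilibrium: buyers pay €48, producers receive €40, Q = 133. (Wedge: Pb − Ps = 8.)
Quantity falls by |ΔQ| = |145 − 133| = 12.
DWL = ½ · t · |ΔQ| = ½ · 8 · 12 = €48.

Deadweight loss = €48 thousand.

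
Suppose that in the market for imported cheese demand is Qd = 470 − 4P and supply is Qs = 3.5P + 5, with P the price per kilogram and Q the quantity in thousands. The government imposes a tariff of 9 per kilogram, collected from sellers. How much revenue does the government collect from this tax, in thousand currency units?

Tax revenue = 1846.8 thousand.

Without the tax, 470 − 4P = 3.5P + 5 gives 7.5P = 465, so P* = 62 and Q* = 222.
With the tax collected from sellers, supply shifts: Qs = 3.5(P − 9) + 5.
Solving gives Q = 205.2 with buyers paying 66.2 and sellers receiving 57.2 (the 9 wedge).
Revenue = t · Q = 9 · 205.2 = 1846.8.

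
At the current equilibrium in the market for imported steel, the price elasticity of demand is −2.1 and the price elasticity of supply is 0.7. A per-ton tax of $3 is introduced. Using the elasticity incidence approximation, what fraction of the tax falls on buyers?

Buyers' share ≈ 0.25.

Incidence ratio: buyers' share ≈ εs / (εs + |εd|) = 0.7 / (0.7 + 2.1) = 0.25.
Supply is the less elastic side, so buyers bear the smaller share.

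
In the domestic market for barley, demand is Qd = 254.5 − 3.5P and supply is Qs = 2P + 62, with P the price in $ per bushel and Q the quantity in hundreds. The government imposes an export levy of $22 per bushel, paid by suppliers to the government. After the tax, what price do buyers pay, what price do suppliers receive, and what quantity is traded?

Buyers pay $43; suppliers receive $21; quantity = 104.

Before the tax: set 254.5 − 3.5P = 2P + 62 → P* = $35, Q* = 132.
With the tax collected from suppliers, supply shifts: Qs = 2(P − 22) + 62.
Solving gives Q = 104 with buyers paying $43 and suppliers receiving $21 (the $22 wedge).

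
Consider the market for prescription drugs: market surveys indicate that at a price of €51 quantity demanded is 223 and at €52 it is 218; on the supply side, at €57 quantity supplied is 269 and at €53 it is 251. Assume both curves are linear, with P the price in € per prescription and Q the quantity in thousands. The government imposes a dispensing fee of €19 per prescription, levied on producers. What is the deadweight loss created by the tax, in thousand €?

Deadweight loss = €427.5 thousand.

Demand slope: (218 − 223)/(52 − 51) = -5, so Qd = 478 − 5P.
Supply slope: (251 − 269)/(53 − 57) = 4.5, so Qs = 4.5P + 12.5.
Without the tax, 478 − 5P = 4.5P + 12.5 gives 9.5P = 465.5, so P* = €49 and Q* = 233.
With the tax collected from producers, supply shifts: Qs = 4.5(P − 19) + 12.5.
Solving gives Q = 188 with consumers paying €58 and producers receiving €39 (the €19 wedge).
Quantity falls by |ΔQ| = |233 − 188| = 45.
DWL = ½ · t · |ΔQ| = ½ · 19 · 45 = €427.5.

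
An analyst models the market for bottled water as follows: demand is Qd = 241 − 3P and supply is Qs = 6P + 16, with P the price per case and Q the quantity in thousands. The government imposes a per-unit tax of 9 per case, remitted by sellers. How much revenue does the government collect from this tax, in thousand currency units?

Tax revenue = 1332 thousand.

Before the tax: set 241 − 3P = 6P + 16 → P* = 25, Q* = 166.
With the tax collected from sellers, supply shifts: Qs = 6(P − 9) + 16.
Solving gives Q = 148 with consumers paying 31 and sellers receiving 22 (the 9 wedge).
Revenue = t · Q = 9 · 148 = 1332.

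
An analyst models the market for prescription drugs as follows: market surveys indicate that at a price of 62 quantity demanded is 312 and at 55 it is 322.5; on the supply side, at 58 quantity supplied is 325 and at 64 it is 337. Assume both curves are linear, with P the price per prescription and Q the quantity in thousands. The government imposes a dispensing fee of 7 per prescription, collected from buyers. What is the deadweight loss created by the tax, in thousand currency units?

Demand slope: (322.5 − 312)/(55 − 62) = -1.5, so Qd = 405 − 1.5P.
Supply slope: (337 − 325)/(64 − 58) = 2, so Qs = 2P + 209.
Before the tax: set 405 − 1.5P = 2P + 209 → P* = 56, Q* = 321.
With the tax collected from buyers, demand (in seller-price terms) shifts: Qd = 405 − 1.5(P + 7).
New equilibrium: buyers pay 60, producers receive 53, Q = 315. (Wedge: Pb − Ps = 7.)
Quantity falls by |ΔQ| = |321 − 315| = 6.
DWL = ½ · t · |ΔQ| = ½ · 7 · 6 = 21.

Deadweight loss = 21 thousand.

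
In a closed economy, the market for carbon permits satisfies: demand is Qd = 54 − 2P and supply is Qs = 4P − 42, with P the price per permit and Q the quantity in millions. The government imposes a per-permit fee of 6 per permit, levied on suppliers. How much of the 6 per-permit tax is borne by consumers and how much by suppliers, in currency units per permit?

Consumers bear 4 per permit; suppliers bear 2 per permit.

Before the tax: set 54 − 2P = 4P − 42 → P* = 16, Q* = 22.
With the tax collected from suppliers, supply shifts: Qs = 4(P − 6) − 42.
New equilibrium: consumers pay 20, suppliers receive 14, Q = 14. (Wedge: Pb − Ps = 6.)
Burden on consumers: 4; on suppliers: 2. (They sum to 6.)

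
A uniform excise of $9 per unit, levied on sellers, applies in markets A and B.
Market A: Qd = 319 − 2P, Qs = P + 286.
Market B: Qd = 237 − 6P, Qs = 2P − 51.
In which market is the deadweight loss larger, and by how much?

Market A: pre-tax P* = $11, Q* = 297; post-tax Q = 291; deadweight loss = $27.
Market B: pre-tax P* = $36, Q* = 21; post-tax Q = 7.5; deadweight loss = $60.75.
Difference: $27 vs $60.75 → market B is larger by $33.75.

Market B, by $33.75.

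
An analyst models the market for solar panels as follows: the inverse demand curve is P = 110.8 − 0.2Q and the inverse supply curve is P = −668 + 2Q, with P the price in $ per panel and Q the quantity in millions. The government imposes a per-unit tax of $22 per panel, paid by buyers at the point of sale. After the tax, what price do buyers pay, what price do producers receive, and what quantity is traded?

Buyers pay $42; producers receive $20; quantity = 344.

Rewrite in direct form: Qd = 554 − 5P and Qs = 0.5P + 334.
Without the tax, 554 − 5P = 0.5P + 334 gives 5.5P = 220, so P* = $40 and Q* = 354.
With the tax collected from buyers, demand (in seller-price terms) shifts: Qd = 554 − 5(P + 22).
Solving gives Q = 344 with buyers paying $42 and producers receiving $20 (the $22 wedge).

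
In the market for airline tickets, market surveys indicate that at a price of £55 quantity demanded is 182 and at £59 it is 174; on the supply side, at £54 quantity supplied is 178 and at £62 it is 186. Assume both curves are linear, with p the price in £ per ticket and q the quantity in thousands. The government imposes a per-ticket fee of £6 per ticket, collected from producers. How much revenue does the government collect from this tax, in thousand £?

Tax revenue = £1056 thousand.

Demand slope: (174 − 182)/(59 − 55) = -2, so qd = 292 − 2p.
Supply slope: (186 − 178)/(62 − 54) = 1, so qs = p + 124.
Without the tax, 292 − 2p = p + 124 gives 3p = 168, so p* = £56 and q* = 180.
With the tax collected from producers, supply shifts: qs = (p − 6) + 124.
Solving gives q = 176 with consumers paying £58 and producers receiving £52 (the £6 wedge).
Revenue = t · Q = 6 · 176 = £1056.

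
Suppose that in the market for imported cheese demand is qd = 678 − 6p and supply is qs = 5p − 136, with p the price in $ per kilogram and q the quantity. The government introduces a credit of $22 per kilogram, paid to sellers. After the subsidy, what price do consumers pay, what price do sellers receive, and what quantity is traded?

Consumers pay $64; sellers receive $86; quantity = 294.

Before the subsidy: set 678 − 6p = 5p − 136 → p* = $74, q* = 234.
With a per-unit subsidy paid to sellers, each receives p + 22 per unit sold, so supply becomes qs = 5(p + 22) − 136.
New equilibrium: consumers pay $64, sellers receive $86, q = 294. (Wedge: pb − ps = −22.)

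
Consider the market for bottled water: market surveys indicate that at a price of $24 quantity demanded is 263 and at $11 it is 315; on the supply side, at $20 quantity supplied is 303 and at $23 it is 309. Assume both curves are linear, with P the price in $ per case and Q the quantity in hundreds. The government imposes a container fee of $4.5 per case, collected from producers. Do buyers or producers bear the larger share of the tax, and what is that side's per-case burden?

Producers bear the larger share: $3 per case.

Demand slope: (315 − 263)/(11 − 24) = -4, so Qd = 359 − 4P.
Supply slope: (309 − 303)/(23 − 20) = 2, so Qs = 2P + 263.
Before the tax: set 359 − 4P = 2P + 263 → P* = $16, Q* = 295.
With the tax collected from producers, supply shifts: Qs = 2(P − 4.5) + 263.
Solving gives Q = 289 with buyers paying $17.5 and producers receiving $13 (the $4.5 wedge).
Per-case burden: buyers $1.5, producers $3.
Producers take the larger share because supply is less price-elastic here (demand slope 4 vs supply slope 2).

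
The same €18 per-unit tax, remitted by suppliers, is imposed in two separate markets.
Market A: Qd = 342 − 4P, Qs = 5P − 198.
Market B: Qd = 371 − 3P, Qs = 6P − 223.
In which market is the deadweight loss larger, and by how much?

Market A: pre-tax P* = €60, Q* = 102; post-tax Q = 62; deadweight loss = €360.
Market B: pre-tax P* = €66, Q* = 173; post-tax Q = 137; deadweight loss = €324.
Difference: €360 vs €324 → market A is larger by €36.

Market A, by €36.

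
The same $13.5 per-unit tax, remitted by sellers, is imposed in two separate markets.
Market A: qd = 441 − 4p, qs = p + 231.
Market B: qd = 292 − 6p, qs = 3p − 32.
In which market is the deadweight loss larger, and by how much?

Market A: pre-tax p* = $42, q* = 273; post-tax q = 262.2; deadweight loss = $72.9.
Market B: pre-tax p* = $36, q* = 76; post-tax q = 49; deadweight loss = $182.25.
Difference: $72.9 vs $182.25 → market B is larger by $109.35.

Market B, by $109.35.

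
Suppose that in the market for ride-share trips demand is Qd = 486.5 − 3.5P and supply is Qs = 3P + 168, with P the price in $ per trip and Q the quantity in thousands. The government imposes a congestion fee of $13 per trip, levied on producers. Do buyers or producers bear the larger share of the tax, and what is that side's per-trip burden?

Producers bear the larger share: $7 per trip.

Before the tax: set 486.5 − 3.5P = 3P + 168 → P* = $49, Q* = 315.
With the tax collected from producers, supply shifts: Qs = 3(P − 13) + 168.
New equilibrium: buyers pay $55, producers receive $42, Q = 294. (Wedge: Pb − Ps = 13.)
Per-trip burden: buyers $6, producers $7.
Producers take the larger share because supply is less price-elastic here (demand slope 3.5 vs supply slope 3).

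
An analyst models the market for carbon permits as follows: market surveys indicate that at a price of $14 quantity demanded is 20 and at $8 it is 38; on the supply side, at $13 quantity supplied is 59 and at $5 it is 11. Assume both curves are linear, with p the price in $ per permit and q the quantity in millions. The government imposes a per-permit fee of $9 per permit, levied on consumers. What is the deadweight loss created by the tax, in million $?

Demand slope: (38 − 20)/(8 − 14) = -3, so qd = 62 − 3p.
Supply slope: (11 − 59)/(5 − 13) = 6, so qs = 6p − 19.
Without the tax, 62 − 3p = 6p − 19 gives 9p = 81, so p* = $9 and q* = 35.
With the tax collected from consumers, demand (in seller-price terms) shifts: qd = 62 − 3(p + 9).
New equilibrium: consumers pay $15, sellers receive $6, q = 17. (Wedge: pb − ps = 9.)
Quantity falls by |ΔQ| = |35 − 17| = 18.
DWL = ½ · t · |ΔQ| = ½ · 9 · 18 = $81.

Deadweight loss = $81 million.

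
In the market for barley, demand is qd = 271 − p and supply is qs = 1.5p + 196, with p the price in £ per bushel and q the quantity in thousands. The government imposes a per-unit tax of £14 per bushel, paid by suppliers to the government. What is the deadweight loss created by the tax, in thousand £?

Before the tax: set 271 − p = 1.5p + 196 → p* = £30, q* = 241.
With the tax collected from suppliers, supply shifts: qs = 1.5(p − 14) + 196.
New equilibrium: buyers pay £38.4, suppliers receive £24.4, q = 232.6. (Wedge: pb − ps = 14.)
Quantity falls by |ΔQ| = |241 − 232.6| = 8.4.
DWL = ½ · t · |ΔQ| = ½ · 14 · 8.4 = £58.8.

Deadweight loss = £58.8 thousand.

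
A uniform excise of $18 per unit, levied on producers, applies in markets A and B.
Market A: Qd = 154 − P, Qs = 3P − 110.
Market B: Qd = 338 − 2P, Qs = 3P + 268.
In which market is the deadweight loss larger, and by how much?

Market A: pre-tax P* = $66, Q* = 88; post-tax Q = 74.5; deadweight loss = $121.5.
Market B: pre-tax P* = $14, Q* = 310; post-tax Q = 288.4; deadweight loss = $194.4.
Difference: $121.5 vs $194.4 → market B is larger by $72.9.

Market B, by $72.9.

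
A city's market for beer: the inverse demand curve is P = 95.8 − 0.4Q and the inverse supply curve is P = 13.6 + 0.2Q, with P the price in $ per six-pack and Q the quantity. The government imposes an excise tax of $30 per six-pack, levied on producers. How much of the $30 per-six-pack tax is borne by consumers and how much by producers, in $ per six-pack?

Consumers bear $20 per six-pack; producers bear $10 per six-pack.

Rewrite in direct form: Qd = 239.5 − 2.5P and Qs = 5P − 68.
Without the tax, 239.5 − 2.5P = 5P − 68 gives 7.5P = 307.5, so P* = $41 and Q* = 137.
With the tax collected from producers, supply shifts: Qs = 5(P − 30) − 68.
New equilibrium: consumers pay $61, producers receive $31, Q = 87. (Wedge: Pb − Ps = 30.)
Burden on consumers: $20; on producers: $10. (They sum to $30.)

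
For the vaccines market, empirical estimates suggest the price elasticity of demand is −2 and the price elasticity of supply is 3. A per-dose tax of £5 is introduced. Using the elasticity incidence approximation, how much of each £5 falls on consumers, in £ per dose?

Incidence ratio: consumers' share ≈ εs / (εs + |εd|) = 3 / (3 + 2) = 0.6.
So consumers bear ≈ 0.6 × £5 = £3; producers bear £2.

Consumers bear ≈ £3 per dose.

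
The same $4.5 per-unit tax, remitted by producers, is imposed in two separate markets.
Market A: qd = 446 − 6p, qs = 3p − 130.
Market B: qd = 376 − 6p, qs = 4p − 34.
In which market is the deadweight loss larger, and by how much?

Market A: pre-tax p* = $64, q* = 62; post-tax q = 53; deadweight loss = $20.25.
Market B: pre-tax p* = $41, q* = 130; post-tax q = 119.2; deadweight loss = $24.3.
Difference: $20.25 vs $24.3 → market B is larger by $4.05.

Market B, by $4.05.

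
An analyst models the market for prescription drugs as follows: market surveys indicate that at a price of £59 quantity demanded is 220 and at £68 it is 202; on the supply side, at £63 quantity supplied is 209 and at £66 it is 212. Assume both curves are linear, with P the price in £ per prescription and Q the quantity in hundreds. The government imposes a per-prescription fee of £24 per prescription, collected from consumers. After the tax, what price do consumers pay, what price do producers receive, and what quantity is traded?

Demand slope: (202 − 220)/(68 − 59) = -2, so Qd = 338 − 2P.
Supply slope: (212 − 209)/(66 − 63) = 1, so Qs = P + 146.
Before the tax: set 338 − 2P = P + 146 → P* = £64, Q* = 210.
With the tax collected from consumers, demand (in seller-price terms) shifts: Qd = 338 − 2(P + 24).
Solving gives Q = 194 with consumers paying £72 and producers receiving £48 (the £24 wedge).

Consumers pay £72; producers receive £48; quantity = 194.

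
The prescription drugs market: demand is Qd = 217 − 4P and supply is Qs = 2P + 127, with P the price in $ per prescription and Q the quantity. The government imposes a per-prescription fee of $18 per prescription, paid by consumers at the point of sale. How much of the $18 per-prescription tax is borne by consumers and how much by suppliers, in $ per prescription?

Without the tax, 217 − 4P = 2P + 127 gives 6P = 90, so P* = $15 and Q* = 157.
With the tax collected from consumers, demand (in seller-price terms) shifts: Qd = 217 − 4(P + 18).
New equilibrium: consumers pay $21, suppliers receive $3, Q = 133. (Wedge: Pb − Ps = 18.)
Burden on consumers: $6; on suppliers: $12. (They sum to $18.)

Consumers bear $6 per prescription; suppliers bear $12 per prescription.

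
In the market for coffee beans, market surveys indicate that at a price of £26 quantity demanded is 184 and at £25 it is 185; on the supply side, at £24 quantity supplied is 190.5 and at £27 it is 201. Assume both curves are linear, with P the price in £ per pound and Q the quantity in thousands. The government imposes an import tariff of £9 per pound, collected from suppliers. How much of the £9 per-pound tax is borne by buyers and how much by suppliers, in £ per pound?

Buyers bear £7 per pound; suppliers bear £2 per pound.

Demand slope: (185 − 184)/(25 − 26) = -1, so Qd = 210 − P.
Supply slope: (201 − 190.5)/(27 − 24) = 3.5, so Qs = 3.5P + 106.5.
Without the tax, 210 − P = 3.5P + 106.5 gives 4.5P = 103.5, so P* = £23 and Q* = 187.
With the tax collected from suppliers, supply shifts: Qs = 3.5(P − 9) + 106.5.
New equilibrium: buyers pay £30, suppliers receive £21, Q = 180. (Wedge: Pb − Ps = 9.)
Burden on buyers: £7; on suppliers: £2. (They sum to £9.)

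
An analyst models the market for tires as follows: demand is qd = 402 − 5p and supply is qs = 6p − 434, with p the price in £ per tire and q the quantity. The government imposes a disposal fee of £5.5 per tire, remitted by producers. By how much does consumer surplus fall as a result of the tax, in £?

Before the tax: set 402 − 5p = 6p − 434 → p* = £76, q* = 22.
With the tax collected from producers, supply shifts: qs = 6(p − 5.5) − 434.
Solving gives q = 7 with buyers paying £79 and producers receiving £73.5 (the £5.5 wedge).
ΔCS is the trapezoid between Q = 7 and Q = 22 of height £3: ½ · (22 + 7) · 3 = £43.5.

Consumer surplus falls by £43.5.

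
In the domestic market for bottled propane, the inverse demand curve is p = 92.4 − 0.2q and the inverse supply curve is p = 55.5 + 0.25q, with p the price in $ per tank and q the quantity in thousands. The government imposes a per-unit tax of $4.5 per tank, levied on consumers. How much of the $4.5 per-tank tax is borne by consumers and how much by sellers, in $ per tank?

Consumers bear $2 per tank; sellers bear $2.5 per tank.

Inverting to q(p) form: qd = 462 − 5p; qs = 4p − 222.
Without the tax, 462 − 5p = 4p − 222 gives 9p = 684, so p* = $76 and q* = 82.
With the tax collected from consumers, demand (in seller-price terms) shifts: qd = 462 − 5(p + 4.5).
New equilibrium: consumers pay $78, sellers receive $73.5, q = 72. (Wedge: pb − ps = 4.5.)
Burden on consumers: $2; on sellers: $2.5. (They sum to $4.5.)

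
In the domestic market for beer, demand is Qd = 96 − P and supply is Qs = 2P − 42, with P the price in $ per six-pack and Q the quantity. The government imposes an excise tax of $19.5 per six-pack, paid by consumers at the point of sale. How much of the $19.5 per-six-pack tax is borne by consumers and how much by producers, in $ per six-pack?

Before the tax: set 96 − P = 2P − 42 → P* = $46, Q* = 50.
With the tax collected from consumers, demand (in seller-price terms) shifts: Qd = 96 − (P + 19.5).
Solving gives Q = 37 with consumers paying $59 and producers receiving $39.5 (the $19.5 wedge).
Burden on consumers: $13; on producers: $6.5. (They sum to $19.5.)

Consumers bear $13 per six-pack; producers bear $6.5 per six-pack.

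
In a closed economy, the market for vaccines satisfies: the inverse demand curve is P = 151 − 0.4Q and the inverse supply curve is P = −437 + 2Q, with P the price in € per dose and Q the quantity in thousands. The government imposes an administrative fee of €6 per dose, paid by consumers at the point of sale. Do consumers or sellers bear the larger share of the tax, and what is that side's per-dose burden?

Sellers bear the larger share: €5 per dose.

Inverting to Q(P) form: Qd = 377.5 − 2.5P; Qs = 0.5P + 218.5.
Before the tax: set 377.5 − 2.5P = 0.5P + 218.5 → P* = €53, Q* = 245.
With the tax collected from consumers, demand (in seller-price terms) shifts: Qd = 377.5 − 2.5(P + 6).
New equilibrium: consumers pay €54, sellers receive €48, Q = 242.5. (Wedge: Pb − Ps = 6.)
Per-dose burden: consumers €1, sellers €5.
Sellers take the larger share because supply is less price-elastic here (demand slope 2.5 vs supply slope 0.5).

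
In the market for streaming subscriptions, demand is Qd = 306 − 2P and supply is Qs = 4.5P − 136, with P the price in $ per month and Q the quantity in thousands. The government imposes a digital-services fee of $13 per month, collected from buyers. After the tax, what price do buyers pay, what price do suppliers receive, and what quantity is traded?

Buyers pay $77; suppliers receive $64; quantity = 152.

Without the tax, 306 − 2P = 4.5P − 136 gives 6.5P = 442, so P* = $68 and Q* = 170.
With the tax collected from buyers, demand (in seller-price terms) shifts: Qd = 306 − 2(P + 13).
Solving gives Q = 152 with buyers paying $77 and suppliers receiving $64 (the $13 wedge).
The less price-elastic side of the market bears the larger share of a per-unit tax.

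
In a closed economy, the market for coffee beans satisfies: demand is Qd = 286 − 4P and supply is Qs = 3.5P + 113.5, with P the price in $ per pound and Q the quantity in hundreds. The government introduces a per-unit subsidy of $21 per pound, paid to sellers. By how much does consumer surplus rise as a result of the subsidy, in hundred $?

Without the subsidy, 286 − 4P = 3.5P + 113.5 gives 7.5P = 172.5, so P* = $23 and Q* = 194.
With a per-unit subsidy paid to sellers, each receives P + 21 per unit sold, so supply becomes Qs = 3.5(P + 21) + 113.5.
New equilibrium: consumers pay $13.2, sellers receive $34.2, Q = 233.2. (Wedge: Pb − Ps = −21.)
ΔCS is the trapezoid between Q = 233.2 and Q = 194 of height $9.8: ½ · (194 + 233.2) · 9.8 = $2093.28.

Consumer surplus rises by $2093.28 hundred.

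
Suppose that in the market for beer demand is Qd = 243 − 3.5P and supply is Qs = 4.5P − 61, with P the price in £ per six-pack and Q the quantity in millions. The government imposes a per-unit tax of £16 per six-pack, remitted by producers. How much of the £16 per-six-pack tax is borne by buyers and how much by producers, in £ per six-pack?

Buyers bear £9 per six-pack; producers bear £7 per six-pack.

Without the tax, 243 − 3.5P = 4.5P − 61 gives 8P = 304, so P* = £38 and Q* = 110.
With the tax collected from producers, supply shifts: Qs = 4.5(P − 16) − 61.
Solving gives Q = 78.5 with buyers paying £47 and producers receiving £31 (the £16 wedge).
Burden on buyers: £9; on producers: £7. (They sum to £16.)
The less price-elastic side of the market bears the larger share of a per-unit tax.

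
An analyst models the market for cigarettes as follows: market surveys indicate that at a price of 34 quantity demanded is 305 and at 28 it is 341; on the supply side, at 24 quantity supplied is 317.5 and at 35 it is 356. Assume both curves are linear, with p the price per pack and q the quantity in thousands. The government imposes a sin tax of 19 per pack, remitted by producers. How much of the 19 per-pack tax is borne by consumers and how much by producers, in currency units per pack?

Demand slope: (341 − 305)/(28 − 34) = -6, so qd = 509 − 6p.
Supply slope: (356 − 317.5)/(35 − 24) = 3.5, so qs = 3.5p + 233.5.
Before the tax: set 509 − 6p = 3.5p + 233.5 → p* = 29, q* = 335.
With the tax collected from producers, supply shifts: qs = 3.5(p − 19) + 233.5.
Solving gives q = 293 with consumers paying 36 and producers receiving 17 (the 19 wedge).
Burden on consumers: 7; on producers: 12. (They sum to 19.)

Consumers bear 7 per pack; producers bear 12 per pack.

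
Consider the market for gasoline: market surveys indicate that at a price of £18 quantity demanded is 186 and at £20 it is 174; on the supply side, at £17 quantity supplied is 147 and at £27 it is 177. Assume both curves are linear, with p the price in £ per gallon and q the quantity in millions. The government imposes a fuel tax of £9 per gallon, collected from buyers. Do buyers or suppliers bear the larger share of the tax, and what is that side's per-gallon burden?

Demand slope: (174 − 186)/(20 − 18) = -6, so qd = 294 − 6p.
Supply slope: (177 − 147)/(27 − 17) = 3, so qs = 3p + 96.
Before the tax: set 294 − 6p = 3p + 96 → p* = £22, q* = 162.
With the tax collected from buyers, demand (in seller-price terms) shifts: qd = 294 − 6(p + 9).
Solving gives q = 144 with buyers paying £25 and suppliers receiving £16 (the £9 wedge).
Per-gallon burden: buyers £3, suppliers £6.
Suppliers take the larger share because supply is less price-elastic here (demand slope 6 vs supply slope 3).
The less price-elastic side of the market bears the larger share of a per-unit tax.

Suppliers bear the larger share: £6 per gallon.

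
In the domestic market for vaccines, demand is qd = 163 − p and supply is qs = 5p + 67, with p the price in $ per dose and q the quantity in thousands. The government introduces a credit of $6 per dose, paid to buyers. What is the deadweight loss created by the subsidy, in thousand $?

Without the subsidy, 163 − p = 5p + 67 gives 6p = 96, so p* = $16 and q* = 147.
With a per-unit subsidy paid to buyers, each effectively pays p − 6, so demand becomes qd = 163 − (p − 6).
Solving gives q = 152 with buyers paying $11 and suppliers receiving $17 (the $6 wedge).
Quantity rises by |ΔQ| = |147 − 152| = 5.
DWL = ½ · t · |ΔQ| = ½ · 6 · 5 = $15.

Deadweight loss = $15 thousand.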